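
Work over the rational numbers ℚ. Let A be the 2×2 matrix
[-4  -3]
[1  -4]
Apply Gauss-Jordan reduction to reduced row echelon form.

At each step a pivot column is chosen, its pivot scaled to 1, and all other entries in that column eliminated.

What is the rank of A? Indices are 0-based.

rank = 2

pivot(0,0)=-4: scale R0 → (1, 3/4)
  clear (1,0): R1 −= (1)R0 → (0, -19/4)
pivot(1,1)=-19/4: scale R1 → (0, 1)
  clear (0,1): R0 −= (3/4)R1 → (1, 0)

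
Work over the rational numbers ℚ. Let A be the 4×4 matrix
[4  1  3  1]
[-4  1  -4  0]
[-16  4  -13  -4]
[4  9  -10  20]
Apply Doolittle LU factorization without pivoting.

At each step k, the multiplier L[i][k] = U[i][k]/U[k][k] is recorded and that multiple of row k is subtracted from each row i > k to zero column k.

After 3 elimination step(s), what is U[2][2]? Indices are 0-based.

U[2][2] = 3

[col 0] pivot 4
  R1 -= -1*R0 → (0, 2, -1, 1)  (L[1][0] := -1)
  R2 -= -4*R0 → (0, 8, -1, 0)  (L[2][0] := -4)
  R3 -= 1*R0 → (0, 8, -13, 19)  (L[3][0] := 1)
[col 1] pivot 2
  R2 -= 4*R1 → (0, 0, 3, -4)  (L[2][1] := 4)
  R3 -= 4*R1 → (0, 0, -9, 15)  (L[3][1] := 4)
[col 2] pivot 3
  R3 -= -3*R2 → (0, 0, 0, 3)  (L[3][2] := -3)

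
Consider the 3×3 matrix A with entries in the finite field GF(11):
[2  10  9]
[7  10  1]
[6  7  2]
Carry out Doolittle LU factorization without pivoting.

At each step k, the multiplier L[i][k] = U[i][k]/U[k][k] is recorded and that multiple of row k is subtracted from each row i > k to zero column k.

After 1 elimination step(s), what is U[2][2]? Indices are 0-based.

Step 1: pivot at (0,0) is 2.
  row1 ← row1 − (9)·row0  ⇒  L[1][0]=9, U row1=(0, 8, 8)
  row2 ← row2 − (3)·row0  ⇒  L[2][0]=3, U row2=(0, 10, 8)

U[2][2] = 8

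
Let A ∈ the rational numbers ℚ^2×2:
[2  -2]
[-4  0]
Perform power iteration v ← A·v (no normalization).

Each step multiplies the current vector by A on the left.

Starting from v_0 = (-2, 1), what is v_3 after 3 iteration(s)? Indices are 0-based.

v_0 = (-2, 1).
v_1 = A·v_0 = (-6, 8).
v_2 = A·v_1 = (-28, 24).
v_3 = A·v_2 = (-104, 112).

v_3 = (-104, 112)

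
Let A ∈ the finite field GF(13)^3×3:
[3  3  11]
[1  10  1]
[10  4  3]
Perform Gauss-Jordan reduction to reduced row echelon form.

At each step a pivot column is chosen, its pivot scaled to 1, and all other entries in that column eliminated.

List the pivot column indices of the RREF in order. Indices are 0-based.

pivot columns: 0, 1, 2

[1] R0 /= 3  ⇒  (1, 1, 8)
     R1 -= 1·R0  ⇒  (0, 9, 6)
     R2 -= 10·R0  ⇒  (0, 7, 1)
[2] R1 /= 9  ⇒  (0, 1, 5)
     R0 -= 1·R1  ⇒  (1, 0, 3)
     R2 -= 7·R1  ⇒  (0, 0, 5)
[3] R2 /= 5  ⇒  (0, 0, 1)
     R0 -= 3·R2  ⇒  (1, 0, 0)
     R1 -= 5·R2  ⇒  (0, 1, 0)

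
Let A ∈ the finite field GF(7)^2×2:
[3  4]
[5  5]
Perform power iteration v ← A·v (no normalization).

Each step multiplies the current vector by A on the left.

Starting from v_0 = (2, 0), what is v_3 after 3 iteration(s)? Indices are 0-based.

v_3 = (4, 4)

v_0 = (2, 0).
v_1 = A·v_0 = (6, 3).
v_2 = A·v_1 = (2, 3).
v_3 = A·v_2 = (4, 4).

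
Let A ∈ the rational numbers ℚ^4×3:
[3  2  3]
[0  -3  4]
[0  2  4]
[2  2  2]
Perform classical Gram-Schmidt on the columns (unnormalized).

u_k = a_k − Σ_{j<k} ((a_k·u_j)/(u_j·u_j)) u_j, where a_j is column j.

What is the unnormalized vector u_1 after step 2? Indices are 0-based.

Step 1: u_0 = a_0 = (3, 0, 0, 2).
Step 2: u_1 = a_1 − (10/13)·u_0 = (-4/13, -3, 2, 6/13).

u_1 = (-4/13, -3, 2, 6/13)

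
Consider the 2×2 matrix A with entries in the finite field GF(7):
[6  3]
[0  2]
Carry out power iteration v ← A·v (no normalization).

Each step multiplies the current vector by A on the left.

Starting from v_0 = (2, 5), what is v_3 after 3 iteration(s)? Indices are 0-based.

v_3 = (1, 5)

v_0 = (2, 5).
v_1 = A·v_0 = (6, 3).
v_2 = A·v_1 = (3, 6).
v_3 = A·v_2 = (1, 5).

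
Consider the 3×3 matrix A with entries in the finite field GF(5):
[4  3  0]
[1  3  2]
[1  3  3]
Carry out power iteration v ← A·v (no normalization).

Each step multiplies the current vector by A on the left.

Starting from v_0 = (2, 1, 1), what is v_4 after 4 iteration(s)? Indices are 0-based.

v_4 = (4, 1, 3)

v_0 = (2, 1, 1).
v_1 = A·v_0 = (1, 2, 3).
v_2 = A·v_1 = (0, 3, 1).
v_3 = A·v_2 = (4, 1, 2).
v_4 = A·v_3 = (4, 1, 3).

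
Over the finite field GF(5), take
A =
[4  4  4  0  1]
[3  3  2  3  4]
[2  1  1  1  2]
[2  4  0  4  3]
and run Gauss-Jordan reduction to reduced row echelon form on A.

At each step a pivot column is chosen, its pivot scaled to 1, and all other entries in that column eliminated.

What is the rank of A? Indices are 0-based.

rank = 4

[1] R0 /= 4  ⇒  (1, 1, 1, 0, 4)
     R1 -= 3·R0  ⇒  (0, 0, 4, 3, 2)
     R2 -= 2·R0  ⇒  (0, 4, 4, 1, 4)
     R3 -= 2·R0  ⇒  (0, 2, 3, 4, 0)
[2] R1 <-> R2
[2] R1 /= 4  ⇒  (0, 1, 1, 4, 1)
     R0 -= 1·R1  ⇒  (1, 0, 0, 1, 3)
     R3 -= 2·R1  ⇒  (0, 0, 1, 1, 3)
[3] R2 /= 4  ⇒  (0, 0, 1, 2, 3)
     R1 -= 1·R2  ⇒  (0, 1, 0, 2, 3)
     R3 -= 1·R2  ⇒  (0, 0, 0, 4, 0)
[4] R3 /= 4  ⇒  (0, 0, 0, 1, 0)
     R0 -= 1·R3  ⇒  (1, 0, 0, 0, 3)
     R1 -= 2·R3  ⇒  (0, 1, 0, 0, 3)
     R2 -= 2·R3  ⇒  (0, 0, 1, 0, 3)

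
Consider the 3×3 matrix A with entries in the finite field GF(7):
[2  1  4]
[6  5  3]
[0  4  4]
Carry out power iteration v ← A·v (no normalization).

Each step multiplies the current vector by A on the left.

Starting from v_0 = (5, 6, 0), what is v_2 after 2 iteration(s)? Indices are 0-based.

v_2 = (6, 6, 0)

v_0 = (5, 6, 0).
v_1 = A·v_0 = (2, 4, 3).
v_2 = A·v_1 = (6, 6, 0).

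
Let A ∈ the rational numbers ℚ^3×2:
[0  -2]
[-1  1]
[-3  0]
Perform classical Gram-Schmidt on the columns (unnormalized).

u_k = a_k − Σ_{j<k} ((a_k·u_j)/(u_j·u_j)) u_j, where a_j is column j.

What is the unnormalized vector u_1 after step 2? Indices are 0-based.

u_1 = (-2, 9/10, -3/10)

Step 1: u_0 = a_0 = (0, -1, -3).
Step 2: u_1 = a_1 − (-1/10)·u_0 = (-2, 9/10, -3/10).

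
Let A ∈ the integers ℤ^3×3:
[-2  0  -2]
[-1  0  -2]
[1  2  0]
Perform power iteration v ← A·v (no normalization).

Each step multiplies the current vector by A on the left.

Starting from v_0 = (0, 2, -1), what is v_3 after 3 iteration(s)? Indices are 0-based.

v_3 = (12, 0, -32)

v_0 = (0, 2, -1).
v_1 = A·v_0 = (2, 2, 4).
v_2 = A·v_1 = (-12, -10, 6).
v_3 = A·v_2 = (12, 0, -32).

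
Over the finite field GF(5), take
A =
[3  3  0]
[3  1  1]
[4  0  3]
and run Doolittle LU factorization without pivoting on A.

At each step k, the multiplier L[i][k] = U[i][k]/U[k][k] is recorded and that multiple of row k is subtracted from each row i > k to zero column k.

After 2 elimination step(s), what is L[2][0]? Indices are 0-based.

[col 0] pivot 3
  R1 -= 1*R0 → (0, 3, 1)  (L[1][0] := 1)
  R2 -= 3*R0 → (0, 1, 3)  (L[2][0] := 3)
[col 1] pivot 3
  R2 -= 2*R1 → (0, 0, 1)  (L[2][1] := 2)

L[2][0] = 3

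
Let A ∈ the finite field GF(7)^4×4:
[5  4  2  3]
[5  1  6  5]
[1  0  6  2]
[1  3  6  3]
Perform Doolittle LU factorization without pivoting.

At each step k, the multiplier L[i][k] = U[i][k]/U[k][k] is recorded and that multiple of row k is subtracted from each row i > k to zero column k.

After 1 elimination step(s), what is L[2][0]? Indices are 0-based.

[col 0] pivot 5
  R1 -= 1*R0 → (0, 4, 4, 2)  (L[1][0] := 1)
  R2 -= 3*R0 → (0, 2, 0, 0)  (L[2][0] := 3)
  R3 -= 3*R0 → (0, 5, 0, 1)  (L[3][0] := 3)

L[2][0] = 3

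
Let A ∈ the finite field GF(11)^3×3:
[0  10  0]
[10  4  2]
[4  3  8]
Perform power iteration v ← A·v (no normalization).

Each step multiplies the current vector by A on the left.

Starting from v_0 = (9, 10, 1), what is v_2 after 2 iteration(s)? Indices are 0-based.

v_0 = (9, 10, 1).
v_1 = A·v_0 = (1, 0, 8).
v_2 = A·v_1 = (0, 4, 2).

v_2 = (0, 4, 2)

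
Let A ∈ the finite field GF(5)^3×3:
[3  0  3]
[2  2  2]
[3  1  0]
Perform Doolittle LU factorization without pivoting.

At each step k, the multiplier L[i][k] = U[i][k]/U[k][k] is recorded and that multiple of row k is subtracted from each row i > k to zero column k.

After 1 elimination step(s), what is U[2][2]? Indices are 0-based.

[col 0] pivot 3
  R1 -= 4*R0 → (0, 2, 0)  (L[1][0] := 4)
  R2 -= 1*R0 → (0, 1, 2)  (L[2][0] := 1)

U[2][2] = 2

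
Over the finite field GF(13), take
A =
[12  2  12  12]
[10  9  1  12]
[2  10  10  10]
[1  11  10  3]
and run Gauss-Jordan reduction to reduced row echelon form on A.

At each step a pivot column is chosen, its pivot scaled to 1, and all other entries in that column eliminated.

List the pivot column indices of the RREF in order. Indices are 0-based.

pivot(0,0)=12: scale R0 → (1, 11, 1, 1)
  clear (1,0): R1 −= (10)R0 → (0, 3, 4, 2)
  clear (2,0): R2 −= (2)R0 → (0, 1, 8, 8)
  clear (3,0): R3 −= (1)R0 → (0, 0, 9, 2)
pivot(1,1)=3: scale R1 → (0, 1, 10, 5)
  clear (0,1): R0 −= (11)R1 → (1, 0, 8, 11)
  clear (2,1): R2 −= (1)R1 → (0, 0, 11, 3)
pivot(2,2)=11: scale R2 → (0, 0, 1, 5)
  clear (0,2): R0 −= (8)R2 → (1, 0, 0, 10)
  clear (1,2): R1 −= (10)R2 → (0, 1, 0, 7)
  clear (3,2): R3 −= (9)R2 → (0, 0, 0, 9)
pivot(3,3)=9: scale R3 → (0, 0, 0, 1)
  clear (0,3): R0 −= (10)R3 → (1, 0, 0, 0)
  clear (1,3): R1 −= (7)R3 → (0, 1, 0, 0)
  clear (2,3): R2 −= (5)R3 → (0, 0, 1, 0)

pivot columns: 0, 1, 2, 3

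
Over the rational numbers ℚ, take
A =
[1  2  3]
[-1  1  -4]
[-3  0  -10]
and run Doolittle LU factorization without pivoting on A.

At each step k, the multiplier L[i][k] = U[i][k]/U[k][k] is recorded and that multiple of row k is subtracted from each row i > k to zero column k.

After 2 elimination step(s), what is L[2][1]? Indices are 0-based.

L[2][1] = 2

[col 0] pivot 1
  R1 -= -1*R0 → (0, 3, -1)  (L[1][0] := -1)
  R2 -= -3*R0 → (0, 6, -1)  (L[2][0] := -3)
[col 1] pivot 3
  R2 -= 2*R1 → (0, 0, 1)  (L[2][1] := 2)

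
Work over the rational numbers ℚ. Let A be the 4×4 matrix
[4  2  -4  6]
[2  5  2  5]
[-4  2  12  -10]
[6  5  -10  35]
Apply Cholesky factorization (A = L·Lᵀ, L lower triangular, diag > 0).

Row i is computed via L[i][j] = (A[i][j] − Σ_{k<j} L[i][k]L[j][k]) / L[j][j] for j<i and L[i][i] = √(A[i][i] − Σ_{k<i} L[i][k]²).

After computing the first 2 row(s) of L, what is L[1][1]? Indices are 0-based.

Step 1: L[0][0] = √(4) = 2.
  L[1][0] = (2) / L[0][0] = 1.
Step 2: L[1][1] = √(4) = 2.

L[1][1] = 2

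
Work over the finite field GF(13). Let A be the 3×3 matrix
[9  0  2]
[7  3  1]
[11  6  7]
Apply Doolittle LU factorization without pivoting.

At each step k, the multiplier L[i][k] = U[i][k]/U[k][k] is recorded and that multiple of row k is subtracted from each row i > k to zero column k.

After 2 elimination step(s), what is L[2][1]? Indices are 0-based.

Step 1: pivot at (0,0) is 9.
  row1 ← row1 − (8)·row0  ⇒  L[1][0]=8, U row1=(0, 3, 11)
  row2 ← row2 − (7)·row0  ⇒  L[2][0]=7, U row2=(0, 6, 6)
Step 2: pivot at (1,1) is 3.
  row2 ← row2 − (2)·row1  ⇒  L[2][1]=2, U row2=(0, 0, 10)

L[2][1] = 2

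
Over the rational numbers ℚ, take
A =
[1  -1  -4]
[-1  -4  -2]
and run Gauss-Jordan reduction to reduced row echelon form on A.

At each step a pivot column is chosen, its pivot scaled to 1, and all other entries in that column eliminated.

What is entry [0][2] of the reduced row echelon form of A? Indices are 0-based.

M[0][2] = -14/5

pivot(0,0)=1: scale R0 → (1, -1, -4)
  clear (1,0): R1 −= (-1)R0 → (0, -5, -6)
pivot(1,1)=-5: scale R1 → (0, 1, 6/5)
  clear (0,1): R0 −= (-1)R1 → (1, 0, -14/5)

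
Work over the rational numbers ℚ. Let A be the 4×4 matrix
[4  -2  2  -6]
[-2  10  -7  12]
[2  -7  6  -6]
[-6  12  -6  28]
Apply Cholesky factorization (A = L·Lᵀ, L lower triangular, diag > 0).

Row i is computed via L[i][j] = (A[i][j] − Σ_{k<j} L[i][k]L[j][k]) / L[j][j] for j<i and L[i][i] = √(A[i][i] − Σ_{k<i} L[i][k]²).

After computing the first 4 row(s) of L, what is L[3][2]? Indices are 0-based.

Step 1: L[0][0] = √(4) = 2.
  L[1][0] = (-2) / L[0][0] = -1.
Step 2: L[1][1] = √(9) = 3.
  L[2][0] = (2) / L[0][0] = 1.
  L[2][1] = (-6) / L[1][1] = -2.
Step 3: L[2][2] = √(1) = 1.
  L[3][0] = (-6) / L[0][0] = -3.
  L[3][1] = (9) / L[1][1] = 3.
  L[3][2] = (3) / L[2][2] = 3.
Step 4: L[3][3] = √(1) = 1.

L[3][2] = 3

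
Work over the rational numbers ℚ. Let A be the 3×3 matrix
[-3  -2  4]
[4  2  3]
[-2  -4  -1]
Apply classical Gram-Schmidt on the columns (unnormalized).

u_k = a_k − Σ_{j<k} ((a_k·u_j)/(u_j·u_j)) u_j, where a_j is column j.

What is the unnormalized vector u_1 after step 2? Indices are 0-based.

Step 1: u_0 = a_0 = (-3, 4, -2).
Step 2: u_1 = a_1 − (22/29)·u_0 = (8/29, -30/29, -72/29).

u_1 = (8/29, -30/29, -72/29)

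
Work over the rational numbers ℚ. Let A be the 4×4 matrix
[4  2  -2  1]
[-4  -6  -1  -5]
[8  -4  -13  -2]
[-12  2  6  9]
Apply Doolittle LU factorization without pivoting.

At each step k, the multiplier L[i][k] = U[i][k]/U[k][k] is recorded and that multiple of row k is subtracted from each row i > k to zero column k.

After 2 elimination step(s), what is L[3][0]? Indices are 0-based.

[col 0] pivot 4
  R1 -= -1*R0 → (0, -4, -3, -4)  (L[1][0] := -1)
  R2 -= 2*R0 → (0, -8, -9, -4)  (L[2][0] := 2)
  R3 -= -3*R0 → (0, 8, 0, 12)  (L[3][0] := -3)
[col 1] pivot -4
  R2 -= 2*R1 → (0, 0, -3, 4)  (L[2][1] := 2)
  R3 -= -2*R1 → (0, 0, -6, 4)  (L[3][1] := -2)

L[3][0] = -3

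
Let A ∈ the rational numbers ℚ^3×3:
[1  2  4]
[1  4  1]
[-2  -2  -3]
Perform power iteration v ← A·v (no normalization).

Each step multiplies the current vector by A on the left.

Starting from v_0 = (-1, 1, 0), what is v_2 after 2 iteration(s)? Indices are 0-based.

v_0 = (-1, 1, 0).
v_1 = A·v_0 = (1, 3, 0).
v_2 = A·v_1 = (7, 13, -8).

v_2 = (7, 13, -8)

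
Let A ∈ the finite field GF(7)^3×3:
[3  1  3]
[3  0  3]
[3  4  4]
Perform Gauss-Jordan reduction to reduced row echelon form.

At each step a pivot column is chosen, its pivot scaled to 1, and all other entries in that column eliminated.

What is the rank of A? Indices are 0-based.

[1] R0 /= 3  ⇒  (1, 5, 1)
     R1 -= 3·R0  ⇒  (0, 6, 0)
     R2 -= 3·R0  ⇒  (0, 3, 1)
[2] R1 /= 6  ⇒  (0, 1, 0)
     R0 -= 5·R1  ⇒  (1, 0, 1)
     R2 -= 3·R1  ⇒  (0, 0, 1)
[3] R2 /= 1  ⇒  (0, 0, 1)
     R0 -= 1·R2  ⇒  (1, 0, 0)

rank = 3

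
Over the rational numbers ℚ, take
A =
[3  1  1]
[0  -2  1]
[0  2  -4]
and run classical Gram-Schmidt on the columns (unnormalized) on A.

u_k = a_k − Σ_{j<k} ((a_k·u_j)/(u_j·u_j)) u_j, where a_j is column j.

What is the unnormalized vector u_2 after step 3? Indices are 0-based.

u_2 = (0, -3/2, -3/2)

Step 1: u_0 = a_0 = (3, 0, 0).
Step 2: u_1 = a_1 − (1/3)·u_0 = (0, -2, 2).
Step 3: u_2 = a_2 − (1/3)·u_0 − (-5/4)·u_1 = (0, -3/2, -3/2).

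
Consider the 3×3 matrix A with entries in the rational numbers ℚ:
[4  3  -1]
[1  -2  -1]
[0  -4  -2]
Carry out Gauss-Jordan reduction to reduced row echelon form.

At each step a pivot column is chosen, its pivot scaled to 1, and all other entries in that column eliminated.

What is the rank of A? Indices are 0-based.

step 1: normalize row 0 (÷4) = (1, 3/4, -1/4)
  row 1: subtract 1×row0 = (0, -11/4, -3/4)
step 2: normalize row 1 (÷-11/4) = (0, 1, 3/11)
  row 0: subtract 3/4×row1 = (1, 0, -5/11)
  row 2: subtract -4×row1 = (0, 0, -10/11)
step 3: normalize row 2 (÷-10/11) = (0, 0, 1)
  row 0: subtract -5/11×row2 = (1, 0, 0)
  row 1: subtract 3/11×row2 = (0, 1, 0)

rank = 3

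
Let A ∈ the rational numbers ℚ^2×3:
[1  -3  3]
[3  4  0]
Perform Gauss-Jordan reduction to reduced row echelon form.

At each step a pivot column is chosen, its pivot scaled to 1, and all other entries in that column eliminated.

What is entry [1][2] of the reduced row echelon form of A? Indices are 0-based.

pivot(0,0)=1: scale R0 → (1, -3, 3)
  clear (1,0): R1 −= (3)R0 → (0, 13, -9)
pivot(1,1)=13: scale R1 → (0, 1, -9/13)
  clear (0,1): R0 −= (-3)R1 → (1, 0, 12/13)

M[1][2] = -9/13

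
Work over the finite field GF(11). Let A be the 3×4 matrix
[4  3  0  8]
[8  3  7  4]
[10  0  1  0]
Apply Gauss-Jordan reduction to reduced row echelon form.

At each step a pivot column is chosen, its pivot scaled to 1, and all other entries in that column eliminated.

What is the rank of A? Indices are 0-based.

rank = 3

[1] R0 /= 4  ⇒  (1, 9, 0, 2)
     R1 -= 8·R0  ⇒  (0, 8, 7, 10)
     R2 -= 10·R0  ⇒  (0, 9, 1, 2)
[2] R1 /= 8  ⇒  (0, 1, 5, 4)
     R0 -= 9·R1  ⇒  (1, 0, 10, 10)
     R2 -= 9·R1  ⇒  (0, 0, 0, 10)
column 2 empty below row 2
[3] R2 /= 10  ⇒  (0, 0, 0, 1)
     R0 -= 10·R2  ⇒  (1, 0, 10, 0)
     R1 -= 4·R2  ⇒  (0, 1, 5, 0)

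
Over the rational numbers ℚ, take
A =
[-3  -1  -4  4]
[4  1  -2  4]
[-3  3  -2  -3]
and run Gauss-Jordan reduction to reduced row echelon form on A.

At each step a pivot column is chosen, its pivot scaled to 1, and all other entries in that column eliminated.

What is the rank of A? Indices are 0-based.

step 1: normalize row 0 (÷-3) = (1, 1/3, 4/3, -4/3)
  row 1: subtract 4×row0 = (0, -1/3, -22/3, 28/3)
  row 2: subtract -3×row0 = (0, 4, 2, -7)
step 2: normalize row 1 (÷-1/3) = (0, 1, 22, -28)
  row 0: subtract 1/3×row1 = (1, 0, -6, 8)
  row 2: subtract 4×row1 = (0, 0, -86, 105)
step 3: normalize row 2 (÷-86) = (0, 0, 1, -105/86)
  row 0: subtract -6×row2 = (1, 0, 0, 29/43)
  row 1: subtract 22×row2 = (0, 1, 0, -49/43)

rank = 3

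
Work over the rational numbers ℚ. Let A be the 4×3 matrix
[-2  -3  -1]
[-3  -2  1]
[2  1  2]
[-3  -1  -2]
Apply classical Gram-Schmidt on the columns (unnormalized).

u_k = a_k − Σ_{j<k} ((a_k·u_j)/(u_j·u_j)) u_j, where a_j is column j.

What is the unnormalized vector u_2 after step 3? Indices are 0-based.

u_2 = (-70/101, 205/101, 125/101, -75/101)

Step 1: u_0 = a_0 = (-2, -3, 2, -3).
Step 2: u_1 = a_1 − (17/26)·u_0 = (-22/13, -1/26, -4/13, 25/26).
Step 3: u_2 = a_2 − (9/26)·u_0 − (-23/101)·u_1 = (-70/101, 205/101, 125/101, -75/101).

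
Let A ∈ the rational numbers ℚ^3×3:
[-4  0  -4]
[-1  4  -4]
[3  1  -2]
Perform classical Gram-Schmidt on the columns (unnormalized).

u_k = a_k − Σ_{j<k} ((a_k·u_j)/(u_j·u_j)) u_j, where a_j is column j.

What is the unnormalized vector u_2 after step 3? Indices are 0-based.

u_2 = (-884/441, 272/441, -1088/441)

Step 1: u_0 = a_0 = (-4, -1, 3).
Step 2: u_1 = a_1 − (-1/26)·u_0 = (-2/13, 103/26, 29/26).
Step 3: u_2 = a_2 − (7/13)·u_0 − (-454/441)·u_1 = (-884/441, 272/441, -1088/441).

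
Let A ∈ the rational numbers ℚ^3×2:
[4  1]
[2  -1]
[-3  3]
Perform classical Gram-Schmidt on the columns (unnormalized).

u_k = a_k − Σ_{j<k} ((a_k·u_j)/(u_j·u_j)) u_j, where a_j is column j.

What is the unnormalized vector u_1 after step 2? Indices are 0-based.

Step 1: u_0 = a_0 = (4, 2, -3).
Step 2: u_1 = a_1 − (-7/29)·u_0 = (57/29, -15/29, 66/29).

u_1 = (57/29, -15/29, 66/29)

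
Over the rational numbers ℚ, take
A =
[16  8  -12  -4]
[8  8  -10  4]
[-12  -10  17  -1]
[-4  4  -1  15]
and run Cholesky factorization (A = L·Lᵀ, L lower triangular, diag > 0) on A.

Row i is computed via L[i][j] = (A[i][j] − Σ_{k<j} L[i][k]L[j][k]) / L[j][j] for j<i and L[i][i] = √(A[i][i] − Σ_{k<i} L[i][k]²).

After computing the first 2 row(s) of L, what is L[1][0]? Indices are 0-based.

L[1][0] = 2

Step 1: L[0][0] = √(16) = 4.
  L[1][0] = (8) / L[0][0] = 2.
Step 2: L[1][1] = √(4) = 2.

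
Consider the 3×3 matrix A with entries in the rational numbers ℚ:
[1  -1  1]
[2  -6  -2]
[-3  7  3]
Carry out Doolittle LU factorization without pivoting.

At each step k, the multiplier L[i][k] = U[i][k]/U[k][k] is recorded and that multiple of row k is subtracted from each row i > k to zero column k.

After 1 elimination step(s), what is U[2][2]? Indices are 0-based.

Step 1: pivot at (0,0) is 1.
  row1 ← row1 − (2)·row0  ⇒  L[1][0]=2, U row1=(0, -4, -4)
  row2 ← row2 − (-3)·row0  ⇒  L[2][0]=-3, U row2=(0, 4, 6)

U[2][2] = 6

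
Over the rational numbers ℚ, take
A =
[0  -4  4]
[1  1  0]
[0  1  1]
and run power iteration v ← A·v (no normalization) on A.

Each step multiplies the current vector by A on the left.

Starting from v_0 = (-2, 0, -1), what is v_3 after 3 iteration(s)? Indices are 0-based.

v_0 = (-2, 0, -1).
v_1 = A·v_0 = (-4, -2, -1).
v_2 = A·v_1 = (4, -6, -3).
v_3 = A·v_2 = (12, -2, -9).

v_3 = (12, -2, -9)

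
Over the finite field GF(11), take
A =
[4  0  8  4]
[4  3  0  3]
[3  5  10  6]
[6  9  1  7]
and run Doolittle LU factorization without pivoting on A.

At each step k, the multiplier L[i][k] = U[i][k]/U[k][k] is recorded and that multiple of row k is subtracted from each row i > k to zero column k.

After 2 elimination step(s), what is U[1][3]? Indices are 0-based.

k=0: U[0][0]=4
  eliminate (1,0): mult=1, new row 1: (0, 3, 3, 10); set L[1][0]=1
  eliminate (2,0): mult=9, new row 2: (0, 5, 4, 3); set L[2][0]=9
  eliminate (3,0): mult=7, new row 3: (0, 9, 0, 1); set L[3][0]=7
k=1: U[1][1]=3
  eliminate (2,1): mult=9, new row 2: (0, 0, 10, 1); set L[2][1]=9
  eliminate (3,1): mult=3, new row 3: (0, 0, 2, 4); set L[3][1]=3

U[1][3] = 10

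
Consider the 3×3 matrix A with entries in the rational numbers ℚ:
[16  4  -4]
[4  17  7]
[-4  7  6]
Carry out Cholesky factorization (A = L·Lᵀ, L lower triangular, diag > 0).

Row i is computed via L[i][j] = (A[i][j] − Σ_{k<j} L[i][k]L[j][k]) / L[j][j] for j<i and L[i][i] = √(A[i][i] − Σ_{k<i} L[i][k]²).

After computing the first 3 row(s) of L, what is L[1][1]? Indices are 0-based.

L[1][1] = 4

Step 1: L[0][0] = √(16) = 4.
  L[1][0] = (4) / L[0][0] = 1.
Step 2: L[1][1] = √(16) = 4.
  L[2][0] = (-4) / L[0][0] = -1.
  L[2][1] = (8) / L[1][1] = 2.
Step 3: L[2][2] = √(1) = 1.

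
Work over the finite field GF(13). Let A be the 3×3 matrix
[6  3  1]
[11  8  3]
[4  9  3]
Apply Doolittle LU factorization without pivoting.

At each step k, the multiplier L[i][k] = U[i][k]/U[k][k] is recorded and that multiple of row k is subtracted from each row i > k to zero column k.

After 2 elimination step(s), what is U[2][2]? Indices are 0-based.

U[2][2] = 6

k=0: U[0][0]=6
  eliminate (1,0): mult=4, new row 1: (0, 9, 12); set L[1][0]=4
  eliminate (2,0): mult=5, new row 2: (0, 7, 11); set L[2][0]=5
k=1: U[1][1]=9
  eliminate (2,1): mult=8, new row 2: (0, 0, 6); set L[2][1]=8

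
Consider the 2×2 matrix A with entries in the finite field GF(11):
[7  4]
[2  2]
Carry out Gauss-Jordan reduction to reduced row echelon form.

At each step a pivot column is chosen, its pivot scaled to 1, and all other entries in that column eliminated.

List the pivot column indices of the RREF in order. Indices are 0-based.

step 1: normalize row 0 (÷7) = (1, 10)
  row 1: subtract 2×row0 = (0, 4)
step 2: normalize row 1 (÷4) = (0, 1)
  row 0: subtract 10×row1 = (1, 0)

pivot columns: 0, 1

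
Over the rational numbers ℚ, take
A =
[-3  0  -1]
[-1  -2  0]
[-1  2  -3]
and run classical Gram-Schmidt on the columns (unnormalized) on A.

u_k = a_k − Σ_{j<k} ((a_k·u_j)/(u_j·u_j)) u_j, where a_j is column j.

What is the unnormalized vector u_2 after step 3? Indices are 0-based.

Step 1: u_0 = a_0 = (-3, -1, -1).
Step 2: u_1 = a_1 − (0)·u_0 = (0, -2, 2).
Step 3: u_2 = a_2 − (6/11)·u_0 − (-3/4)·u_1 = (7/11, -21/22, -21/22).

u_2 = (7/11, -21/22, -21/22)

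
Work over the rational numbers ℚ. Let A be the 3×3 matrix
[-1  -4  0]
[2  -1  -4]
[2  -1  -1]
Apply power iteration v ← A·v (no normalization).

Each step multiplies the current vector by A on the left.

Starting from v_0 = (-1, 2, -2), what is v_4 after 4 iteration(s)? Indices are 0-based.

v_4 = (-273, 10, 34)

v_0 = (-1, 2, -2).
v_1 = A·v_0 = (-7, 4, -2).
v_2 = A·v_1 = (-9, -10, -16).
v_3 = A·v_2 = (49, 56, 8).
v_4 = A·v_3 = (-273, 10, 34).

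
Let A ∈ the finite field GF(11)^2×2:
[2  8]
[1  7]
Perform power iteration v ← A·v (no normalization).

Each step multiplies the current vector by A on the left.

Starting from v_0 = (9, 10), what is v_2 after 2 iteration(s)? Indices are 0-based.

v_2 = (3, 2)

v_0 = (9, 10).
v_1 = A·v_0 = (10, 2).
v_2 = A·v_1 = (3, 2).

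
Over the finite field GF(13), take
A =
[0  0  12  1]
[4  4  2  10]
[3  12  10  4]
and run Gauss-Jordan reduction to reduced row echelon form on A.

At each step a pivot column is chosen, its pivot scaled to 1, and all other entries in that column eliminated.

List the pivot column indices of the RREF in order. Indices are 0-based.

[1] R0 <-> R1
[1] R0 /= 4  ⇒  (1, 1, 7, 9)
     R2 -= 3·R0  ⇒  (0, 9, 2, 3)
[2] R1 <-> R2
[2] R1 /= 9  ⇒  (0, 1, 6, 9)
     R0 -= 1·R1  ⇒  (1, 0, 1, 0)
[3] R2 /= 12  ⇒  (0, 0, 1, 12)
     R0 -= 1·R2  ⇒  (1, 0, 0, 1)
     R1 -= 6·R2  ⇒  (0, 1, 0, 2)

pivot columns: 0, 1, 2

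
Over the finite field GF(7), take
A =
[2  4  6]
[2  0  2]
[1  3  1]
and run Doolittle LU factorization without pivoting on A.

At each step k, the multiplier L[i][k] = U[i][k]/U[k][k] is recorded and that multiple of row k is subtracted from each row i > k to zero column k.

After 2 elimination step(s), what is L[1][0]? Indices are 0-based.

L[1][0] = 1

[col 0] pivot 2
  R1 -= 1*R0 → (0, 3, 3)  (L[1][0] := 1)
  R2 -= 4*R0 → (0, 1, 5)  (L[2][0] := 4)
[col 1] pivot 3
  R2 -= 5*R1 → (0, 0, 4)  (L[2][1] := 5)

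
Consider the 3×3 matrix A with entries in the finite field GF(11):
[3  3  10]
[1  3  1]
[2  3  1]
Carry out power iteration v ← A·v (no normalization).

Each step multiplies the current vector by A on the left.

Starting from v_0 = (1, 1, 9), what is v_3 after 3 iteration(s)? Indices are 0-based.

v_3 = (8, 4, 9)

v_0 = (1, 1, 9).
v_1 = A·v_0 = (8, 2, 3).
v_2 = A·v_1 = (5, 6, 3).
v_3 = A·v_2 = (8, 4, 9).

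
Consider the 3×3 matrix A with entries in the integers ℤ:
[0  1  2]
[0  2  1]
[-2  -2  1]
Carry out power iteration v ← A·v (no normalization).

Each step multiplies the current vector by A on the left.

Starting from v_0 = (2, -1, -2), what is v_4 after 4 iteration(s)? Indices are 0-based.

v_0 = (2, -1, -2).
v_1 = A·v_0 = (-5, -4, -4).
v_2 = A·v_1 = (-12, -12, 14).
v_3 = A·v_2 = (16, -10, 62).
v_4 = A·v_3 = (114, 42, 50).

v_4 = (114, 42, 50)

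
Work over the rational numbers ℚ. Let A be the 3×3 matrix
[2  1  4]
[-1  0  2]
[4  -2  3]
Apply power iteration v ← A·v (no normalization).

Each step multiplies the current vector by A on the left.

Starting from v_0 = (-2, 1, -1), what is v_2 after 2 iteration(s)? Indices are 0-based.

v_0 = (-2, 1, -1).
v_1 = A·v_0 = (-7, 0, -13).
v_2 = A·v_1 = (-66, -19, -67).

v_2 = (-66, -19, -67)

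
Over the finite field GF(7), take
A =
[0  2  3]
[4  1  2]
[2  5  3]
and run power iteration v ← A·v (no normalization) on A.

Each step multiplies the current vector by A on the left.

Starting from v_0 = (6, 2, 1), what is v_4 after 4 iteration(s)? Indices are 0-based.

v_0 = (6, 2, 1).
v_1 = A·v_0 = (0, 0, 4).
v_2 = A·v_1 = (5, 1, 5).
v_3 = A·v_2 = (3, 3, 2).
v_4 = A·v_3 = (5, 5, 6).

v_4 = (5, 5, 6)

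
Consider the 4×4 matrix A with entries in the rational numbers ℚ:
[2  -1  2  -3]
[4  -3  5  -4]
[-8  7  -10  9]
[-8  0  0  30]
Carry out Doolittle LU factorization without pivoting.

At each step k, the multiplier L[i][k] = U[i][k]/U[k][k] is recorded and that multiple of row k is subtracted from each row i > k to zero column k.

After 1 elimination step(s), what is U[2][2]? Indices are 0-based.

U[2][2] = -2

k=0: U[0][0]=2
  eliminate (1,0): mult=2, new row 1: (0, -1, 1, 2); set L[1][0]=2
  eliminate (2,0): mult=-4, new row 2: (0, 3, -2, -3); set L[2][0]=-4
  eliminate (3,0): mult=-4, new row 3: (0, -4, 8, 18); set L[3][0]=-4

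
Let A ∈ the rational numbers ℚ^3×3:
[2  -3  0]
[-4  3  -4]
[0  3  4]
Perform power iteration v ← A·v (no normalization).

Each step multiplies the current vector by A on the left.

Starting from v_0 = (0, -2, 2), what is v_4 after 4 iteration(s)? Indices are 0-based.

v_4 = (1566, -794, -2338)

v_0 = (0, -2, 2).
v_1 = A·v_0 = (6, -14, 2).
v_2 = A·v_1 = (54, -74, -34).
v_3 = A·v_2 = (330, -302, -358).
v_4 = A·v_3 = (1566, -794, -2338).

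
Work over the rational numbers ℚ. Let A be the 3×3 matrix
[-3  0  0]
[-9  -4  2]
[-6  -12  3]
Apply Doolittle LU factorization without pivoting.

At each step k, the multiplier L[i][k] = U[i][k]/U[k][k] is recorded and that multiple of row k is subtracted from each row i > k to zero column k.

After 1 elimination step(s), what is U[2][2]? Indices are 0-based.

Step 1: pivot at (0,0) is -3.
  row1 ← row1 − (3)·row0  ⇒  L[1][0]=3, U row1=(0, -4, 2)
  row2 ← row2 − (2)·row0  ⇒  L[2][0]=2, U row2=(0, -12, 3)

U[2][2] = 3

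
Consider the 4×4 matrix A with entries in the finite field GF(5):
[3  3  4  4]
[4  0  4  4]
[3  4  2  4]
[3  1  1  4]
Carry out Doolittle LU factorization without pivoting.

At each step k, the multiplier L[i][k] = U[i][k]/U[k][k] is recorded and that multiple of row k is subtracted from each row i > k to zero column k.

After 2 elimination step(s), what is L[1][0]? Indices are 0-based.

L[1][0] = 3

Step 1: pivot at (0,0) is 3.
  row1 ← row1 − (3)·row0  ⇒  L[1][0]=3, U row1=(0, 1, 2, 2)
  row2 ← row2 − (1)·row0  ⇒  L[2][0]=1, U row2=(0, 1, 3, 0)
  row3 ← row3 − (1)·row0  ⇒  L[3][0]=1, U row3=(0, 3, 2, 0)
Step 2: pivot at (1,1) is 1.
  row2 ← row2 − (1)·row1  ⇒  L[2][1]=1, U row2=(0, 0, 1, 3)
  row3 ← row3 − (3)·row1  ⇒  L[3][1]=3, U row3=(0, 0, 1, 4)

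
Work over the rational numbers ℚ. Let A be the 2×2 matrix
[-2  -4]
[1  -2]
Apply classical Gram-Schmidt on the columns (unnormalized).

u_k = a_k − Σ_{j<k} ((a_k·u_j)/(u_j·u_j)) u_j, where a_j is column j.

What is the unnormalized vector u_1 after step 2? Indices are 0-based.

Step 1: u_0 = a_0 = (-2, 1).
Step 2: u_1 = a_1 − (6/5)·u_0 = (-8/5, -16/5).

u_1 = (-8/5, -16/5)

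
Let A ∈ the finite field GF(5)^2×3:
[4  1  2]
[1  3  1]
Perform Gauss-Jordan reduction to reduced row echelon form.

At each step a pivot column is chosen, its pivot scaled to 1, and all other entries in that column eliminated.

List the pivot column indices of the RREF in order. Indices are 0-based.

pivot columns: 0, 1

[1] R0 /= 4  ⇒  (1, 4, 3)
     R1 -= 1·R0  ⇒  (0, 4, 3)
[2] R1 /= 4  ⇒  (0, 1, 2)
     R0 -= 4·R1  ⇒  (1, 0, 0)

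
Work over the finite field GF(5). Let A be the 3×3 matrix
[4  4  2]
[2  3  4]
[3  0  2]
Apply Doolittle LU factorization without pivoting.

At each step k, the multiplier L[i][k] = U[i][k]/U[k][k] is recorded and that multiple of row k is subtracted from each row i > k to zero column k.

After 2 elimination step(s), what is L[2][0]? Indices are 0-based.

L[2][0] = 2

[col 0] pivot 4
  R1 -= 3*R0 → (0, 1, 3)  (L[1][0] := 3)
  R2 -= 2*R0 → (0, 2, 3)  (L[2][0] := 2)
[col 1] pivot 1
  R2 -= 2*R1 → (0, 0, 2)  (L[2][1] := 2)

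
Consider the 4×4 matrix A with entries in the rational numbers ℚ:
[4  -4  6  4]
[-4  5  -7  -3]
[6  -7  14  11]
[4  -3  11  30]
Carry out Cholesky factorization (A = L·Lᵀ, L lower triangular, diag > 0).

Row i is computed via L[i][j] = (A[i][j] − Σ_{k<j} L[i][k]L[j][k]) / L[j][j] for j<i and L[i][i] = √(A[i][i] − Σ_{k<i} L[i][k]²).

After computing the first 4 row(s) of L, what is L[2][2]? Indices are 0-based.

Step 1: L[0][0] = √(4) = 2.
  L[1][0] = (-4) / L[0][0] = -2.
Step 2: L[1][1] = √(1) = 1.
  L[2][0] = (6) / L[0][0] = 3.
  L[2][1] = (-1) / L[1][1] = -1.
Step 3: L[2][2] = √(4) = 2.
  L[3][0] = (4) / L[0][0] = 2.
  L[3][1] = (1) / L[1][1] = 1.
  L[3][2] = (6) / L[2][2] = 3.
Step 4: L[3][3] = √(16) = 4.

L[2][2] = 2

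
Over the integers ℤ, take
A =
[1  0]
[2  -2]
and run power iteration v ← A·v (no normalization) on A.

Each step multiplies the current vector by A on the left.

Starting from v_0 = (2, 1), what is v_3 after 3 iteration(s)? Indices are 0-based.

v_0 = (2, 1).
v_1 = A·v_0 = (2, 2).
v_2 = A·v_1 = (2, 0).
v_3 = A·v_2 = (2, 4).

v_3 = (2, 4)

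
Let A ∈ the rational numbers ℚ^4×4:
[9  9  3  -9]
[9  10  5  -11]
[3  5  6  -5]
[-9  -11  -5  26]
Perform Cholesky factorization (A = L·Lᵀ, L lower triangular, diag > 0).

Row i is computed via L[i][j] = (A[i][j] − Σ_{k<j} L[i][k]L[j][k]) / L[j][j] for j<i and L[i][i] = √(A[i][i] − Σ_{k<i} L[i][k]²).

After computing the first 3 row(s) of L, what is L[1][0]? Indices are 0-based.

L[1][0] = 3

Step 1: L[0][0] = √(9) = 3.
  L[1][0] = (9) / L[0][0] = 3.
Step 2: L[1][1] = √(1) = 1.
  L[2][0] = (3) / L[0][0] = 1.
  L[2][1] = (2) / L[1][1] = 2.
Step 3: L[2][2] = √(1) = 1.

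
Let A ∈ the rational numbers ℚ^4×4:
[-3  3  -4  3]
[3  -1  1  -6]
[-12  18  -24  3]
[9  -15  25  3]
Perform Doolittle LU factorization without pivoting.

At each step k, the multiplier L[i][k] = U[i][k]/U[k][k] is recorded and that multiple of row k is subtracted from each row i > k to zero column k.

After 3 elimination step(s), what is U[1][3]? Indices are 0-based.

k=0: U[0][0]=-3
  eliminate (1,0): mult=-1, new row 1: (0, 2, -3, -3); set L[1][0]=-1
  eliminate (2,0): mult=4, new row 2: (0, 6, -8, -9); set L[2][0]=4
  eliminate (3,0): mult=-3, new row 3: (0, -6, 13, 12); set L[3][0]=-3
k=1: U[1][1]=2
  eliminate (2,1): mult=3, new row 2: (0, 0, 1, 0); set L[2][1]=3
  eliminate (3,1): mult=-3, new row 3: (0, 0, 4, 3); set L[3][1]=-3
k=2: U[2][2]=1
  eliminate (3,2): mult=4, new row 3: (0, 0, 0, 3); set L[3][2]=4

U[1][3] = -3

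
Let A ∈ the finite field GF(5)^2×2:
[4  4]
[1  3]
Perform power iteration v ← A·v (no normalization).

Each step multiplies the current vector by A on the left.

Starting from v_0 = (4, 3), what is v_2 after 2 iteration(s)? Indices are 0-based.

v_0 = (4, 3).
v_1 = A·v_0 = (3, 3).
v_2 = A·v_1 = (4, 2).

v_2 = (4, 2)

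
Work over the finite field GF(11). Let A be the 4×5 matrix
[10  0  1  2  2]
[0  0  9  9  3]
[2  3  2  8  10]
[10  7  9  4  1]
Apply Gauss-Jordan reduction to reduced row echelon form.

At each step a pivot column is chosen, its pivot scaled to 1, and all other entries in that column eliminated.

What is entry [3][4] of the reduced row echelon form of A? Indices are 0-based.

[1] R0 /= 10  ⇒  (1, 0, 10, 9, 9)
     R2 -= 2·R0  ⇒  (0, 3, 4, 1, 3)
     R3 -= 10·R0  ⇒  (0, 7, 8, 2, 10)
[2] R1 <-> R2
[2] R1 /= 3  ⇒  (0, 1, 5, 4, 1)
     R3 -= 7·R1  ⇒  (0, 0, 6, 7, 3)
[3] R2 /= 9  ⇒  (0, 0, 1, 1, 4)
     R0 -= 10·R2  ⇒  (1, 0, 0, 10, 2)
     R1 -= 5·R2  ⇒  (0, 1, 0, 10, 3)
     R3 -= 6·R2  ⇒  (0, 0, 0, 1, 1)
[4] R3 /= 1  ⇒  (0, 0, 0, 1, 1)
     R0 -= 10·R3  ⇒  (1, 0, 0, 0, 3)
     R1 -= 10·R3  ⇒  (0, 1, 0, 0, 4)
     R2 -= 1·R3  ⇒  (0, 0, 1, 0, 3)

M[3][4] = 1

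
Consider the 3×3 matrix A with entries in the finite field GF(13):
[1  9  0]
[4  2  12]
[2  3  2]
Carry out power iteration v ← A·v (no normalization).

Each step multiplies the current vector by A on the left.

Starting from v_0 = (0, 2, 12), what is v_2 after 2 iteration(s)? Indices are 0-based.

v_0 = (0, 2, 12).
v_1 = A·v_0 = (5, 5, 4).
v_2 = A·v_1 = (11, 0, 7).

v_2 = (11, 0, 7)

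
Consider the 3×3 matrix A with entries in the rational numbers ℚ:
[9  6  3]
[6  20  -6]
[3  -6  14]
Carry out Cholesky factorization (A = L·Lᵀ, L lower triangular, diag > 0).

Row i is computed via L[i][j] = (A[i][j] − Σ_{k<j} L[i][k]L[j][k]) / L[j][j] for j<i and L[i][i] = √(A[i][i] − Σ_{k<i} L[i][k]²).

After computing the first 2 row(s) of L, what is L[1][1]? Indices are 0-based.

Step 1: L[0][0] = √(9) = 3.
  L[1][0] = (6) / L[0][0] = 2.
Step 2: L[1][1] = √(16) = 4.

L[1][1] = 4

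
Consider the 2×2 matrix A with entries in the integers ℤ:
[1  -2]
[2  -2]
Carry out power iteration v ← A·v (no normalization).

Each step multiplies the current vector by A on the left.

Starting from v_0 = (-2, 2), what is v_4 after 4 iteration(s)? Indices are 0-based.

v_4 = (-22, -20)

v_0 = (-2, 2).
v_1 = A·v_0 = (-6, -8).
v_2 = A·v_1 = (10, 4).
v_3 = A·v_2 = (2, 12).
v_4 = A·v_3 = (-22, -20).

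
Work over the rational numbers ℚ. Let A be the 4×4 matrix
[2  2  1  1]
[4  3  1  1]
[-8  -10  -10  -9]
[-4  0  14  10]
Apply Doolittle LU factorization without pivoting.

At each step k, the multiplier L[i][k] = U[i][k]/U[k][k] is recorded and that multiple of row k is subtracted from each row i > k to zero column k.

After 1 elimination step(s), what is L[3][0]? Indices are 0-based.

[col 0] pivot 2
  R1 -= 2*R0 → (0, -1, -1, -1)  (L[1][0] := 2)
  R2 -= -4*R0 → (0, -2, -6, -5)  (L[2][0] := -4)
  R3 -= -2*R0 → (0, 4, 16, 12)  (L[3][0] := -2)

L[3][0] = -2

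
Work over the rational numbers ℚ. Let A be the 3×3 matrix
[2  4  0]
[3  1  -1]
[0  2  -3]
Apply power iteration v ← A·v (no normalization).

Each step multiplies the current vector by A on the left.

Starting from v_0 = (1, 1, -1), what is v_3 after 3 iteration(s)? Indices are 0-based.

v_0 = (1, 1, -1).
v_1 = A·v_0 = (6, 5, 5).
v_2 = A·v_1 = (32, 18, -5).
v_3 = A·v_2 = (136, 119, 51).

v_3 = (136, 119, 51)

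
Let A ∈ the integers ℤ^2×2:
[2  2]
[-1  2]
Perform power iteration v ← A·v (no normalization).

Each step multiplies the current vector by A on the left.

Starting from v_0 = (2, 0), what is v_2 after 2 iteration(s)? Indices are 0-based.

v_2 = (4, -8)

v_0 = (2, 0).
v_1 = A·v_0 = (4, -2).
v_2 = A·v_1 = (4, -8).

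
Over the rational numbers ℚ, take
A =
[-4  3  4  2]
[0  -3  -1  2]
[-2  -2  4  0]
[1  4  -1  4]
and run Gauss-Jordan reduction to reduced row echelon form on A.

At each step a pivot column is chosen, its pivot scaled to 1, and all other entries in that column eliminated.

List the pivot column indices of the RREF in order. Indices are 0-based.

[1] R0 /= -4  ⇒  (1, -3/4, -1, -1/2)
     R2 -= -2·R0  ⇒  (0, -7/2, 2, -1)
     R3 -= 1·R0  ⇒  (0, 19/4, 0, 9/2)
[2] R1 /= -3  ⇒  (0, 1, 1/3, -2/3)
     R0 -= -3/4·R1  ⇒  (1, 0, -3/4, -1)
     R2 -= -7/2·R1  ⇒  (0, 0, 19/6, -10/3)
     R3 -= 19/4·R1  ⇒  (0, 0, -19/12, 23/3)
[3] R2 /= 19/6  ⇒  (0, 0, 1, -20/19)
     R0 -= -3/4·R2  ⇒  (1, 0, 0, -34/19)
     R1 -= 1/3·R2  ⇒  (0, 1, 0, -6/19)
     R3 -= -19/12·R2  ⇒  (0, 0, 0, 6)
[4] R3 /= 6  ⇒  (0, 0, 0, 1)
     R0 -= -34/19·R3  ⇒  (1, 0, 0, 0)
     R1 -= -6/19·R3  ⇒  (0, 1, 0, 0)
     R2 -= -20/19·R3  ⇒  (0, 0, 1, 0)

pivot columns: 0, 1, 2, 3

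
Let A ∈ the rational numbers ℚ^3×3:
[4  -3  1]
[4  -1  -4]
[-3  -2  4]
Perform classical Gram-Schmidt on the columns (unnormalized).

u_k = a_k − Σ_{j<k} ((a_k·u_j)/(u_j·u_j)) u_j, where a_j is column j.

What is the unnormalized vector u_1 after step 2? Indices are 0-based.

Step 1: u_0 = a_0 = (4, 4, -3).
Step 2: u_1 = a_1 − (-10/41)·u_0 = (-83/41, -1/41, -112/41).

u_1 = (-83/41, -1/41, -112/41)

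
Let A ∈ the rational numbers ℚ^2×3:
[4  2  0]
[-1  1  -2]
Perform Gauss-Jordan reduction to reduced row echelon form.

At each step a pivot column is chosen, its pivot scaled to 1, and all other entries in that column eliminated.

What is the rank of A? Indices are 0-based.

[1] R0 /= 4  ⇒  (1, 1/2, 0)
     R1 -= -1·R0  ⇒  (0, 3/2, -2)
[2] R1 /= 3/2  ⇒  (0, 1, -4/3)
     R0 -= 1/2·R1  ⇒  (1, 0, 2/3)

rank = 2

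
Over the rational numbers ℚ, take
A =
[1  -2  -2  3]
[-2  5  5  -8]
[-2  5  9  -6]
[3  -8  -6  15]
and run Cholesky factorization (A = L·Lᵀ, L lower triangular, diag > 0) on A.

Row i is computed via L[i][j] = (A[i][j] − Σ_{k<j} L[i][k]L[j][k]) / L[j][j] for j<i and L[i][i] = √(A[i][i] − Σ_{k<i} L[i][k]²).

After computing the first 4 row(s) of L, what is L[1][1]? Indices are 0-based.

L[1][1] = 1

Step 1: L[0][0] = √(1) = 1.
  L[1][0] = (-2) / L[0][0] = -2.
Step 2: L[1][1] = √(1) = 1.
  L[2][0] = (-2) / L[0][0] = -2.
  L[2][1] = (1) / L[1][1] = 1.
Step 3: L[2][2] = √(4) = 2.
  L[3][0] = (3) / L[0][0] = 3.
  L[3][1] = (-2) / L[1][1] = -2.
  L[3][2] = (2) / L[2][2] = 1.
Step 4: L[3][3] = √(1) = 1.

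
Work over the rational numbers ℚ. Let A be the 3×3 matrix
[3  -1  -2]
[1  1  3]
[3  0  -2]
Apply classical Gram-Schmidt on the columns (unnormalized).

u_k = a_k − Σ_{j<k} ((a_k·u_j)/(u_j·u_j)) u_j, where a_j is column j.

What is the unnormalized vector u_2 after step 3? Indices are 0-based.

u_2 = (33/34, 33/34, -22/17)

Step 1: u_0 = a_0 = (3, 1, 3).
Step 2: u_1 = a_1 − (-2/19)·u_0 = (-13/19, 21/19, 6/19).
Step 3: u_2 = a_2 − (-9/19)·u_0 − (77/34)·u_1 = (33/34, 33/34, -22/17).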